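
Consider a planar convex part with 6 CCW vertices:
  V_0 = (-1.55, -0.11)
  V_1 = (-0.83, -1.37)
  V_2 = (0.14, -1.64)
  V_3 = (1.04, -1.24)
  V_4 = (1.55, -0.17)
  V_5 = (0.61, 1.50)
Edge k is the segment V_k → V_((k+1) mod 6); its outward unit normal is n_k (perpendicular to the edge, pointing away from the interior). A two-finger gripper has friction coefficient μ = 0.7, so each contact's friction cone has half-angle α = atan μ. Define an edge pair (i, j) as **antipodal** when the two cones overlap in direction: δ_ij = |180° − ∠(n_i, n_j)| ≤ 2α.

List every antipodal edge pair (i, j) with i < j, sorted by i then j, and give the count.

count = 6; pairs: (0,3), (0,4), (1,4), (1,5), (2,5), (3,5)

α = atan 0.7 = 34.99°;  2α = 69.98°
n_0 = (-0.8682, -0.4961)
n_1 = (-0.2682, -0.9634)
n_2 = (+0.4061, -0.9138)
n_3 = (+0.9027, -0.4303)
n_4 = (+0.8714, +0.4905)
n_5 = (-0.5976, +0.8018)
  (0,1): δ = 135.30°  ·
  (0,2): δ = 95.78°  ·
  (0,3): δ = 55.23°  ✓
  (0,4): δ = 0.37°  ✓
  (0,5): δ = 96.95°  ·
  (1,2): δ = 140.48°  ·
  (1,3): δ = 99.93°  ·
  (1,4): δ = 45.07°  ✓
  (1,5): δ = 52.25°  ✓
  (2,3): δ = 139.45°  ·
  (2,4): δ = 84.59°  ·
  (2,5): δ = 12.74°  ✓
  (3,4): δ = 125.14°  ·
  (3,5): δ = 27.82°  ✓
  (4,5): δ = 82.67°  ·
antipodal pairs: 6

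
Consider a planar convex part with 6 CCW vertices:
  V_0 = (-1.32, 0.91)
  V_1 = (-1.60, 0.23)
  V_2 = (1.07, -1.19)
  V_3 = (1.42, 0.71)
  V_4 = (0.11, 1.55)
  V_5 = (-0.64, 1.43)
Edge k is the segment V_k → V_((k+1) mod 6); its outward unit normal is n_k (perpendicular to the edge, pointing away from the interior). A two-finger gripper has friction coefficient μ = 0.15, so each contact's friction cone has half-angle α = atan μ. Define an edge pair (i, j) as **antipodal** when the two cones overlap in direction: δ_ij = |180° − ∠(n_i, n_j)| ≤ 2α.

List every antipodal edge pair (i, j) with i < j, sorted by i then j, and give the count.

α = atan 0.15 = 8.53°;  2α = 17.06°
n_0 = (-0.9247, +0.3807)
n_1 = (-0.4696, -0.8829)
n_2 = (+0.9835, -0.1812)
n_3 = (+0.5398, +0.8418)
n_4 = (-0.1580, +0.9874)
n_5 = (-0.6075, +0.7944)
  (0,1): δ = 95.63°  ·
  (0,2): δ = 11.94°  ✓
  (0,3): δ = 79.71°  ·
  (0,4): δ = 121.47°  ·
  (0,5): δ = 149.79°  ·
  (1,2): δ = 72.43°  ·
  (1,3): δ = 4.66°  ✓
  (1,4): δ = 37.10°  ·
  (1,5): δ = 65.41°  ·
  (2,3): δ = 112.23°  ·
  (2,4): δ = 70.47°  ·
  (2,5): δ = 42.16°  ·
  (3,4): δ = 138.24°  ·
  (3,5): δ = 109.93°  ·
  (4,5): δ = 151.68°  ·
antipodal pairs: 2

count = 2; pairs: (0,2), (1,3)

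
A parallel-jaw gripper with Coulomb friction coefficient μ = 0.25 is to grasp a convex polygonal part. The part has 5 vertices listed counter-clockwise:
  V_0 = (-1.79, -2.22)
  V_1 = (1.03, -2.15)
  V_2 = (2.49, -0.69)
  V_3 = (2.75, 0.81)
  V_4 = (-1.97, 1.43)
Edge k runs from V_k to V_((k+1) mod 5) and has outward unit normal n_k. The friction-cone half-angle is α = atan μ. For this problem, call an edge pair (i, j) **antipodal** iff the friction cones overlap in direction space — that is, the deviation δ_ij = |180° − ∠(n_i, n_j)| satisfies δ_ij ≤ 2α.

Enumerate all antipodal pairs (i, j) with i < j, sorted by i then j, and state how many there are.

α = atan 0.25 = 14.04°;  2α = 28.07°
n_0 = (+0.0248, -0.9997)
n_1 = (+0.7071, -0.7071)
n_2 = (+0.9853, -0.1708)
n_3 = (+0.1302, +0.9915)
n_4 = (-0.9988, -0.0493)
  (0,1): δ = 136.42°  ·
  (0,2): δ = 101.26°  ·
  (0,3): δ = 8.91°  ✓
  (0,4): δ = 91.40°  ·
  (1,2): δ = 144.83°  ·
  (1,3): δ = 52.48°  ·
  (1,4): δ = 47.82°  ·
  (2,3): δ = 87.65°  ·
  (2,4): δ = 12.66°  ✓
  (3,4): δ = 79.69°  ·
antipodal pairs: 2

count = 2; pairs: (0,3), (2,4)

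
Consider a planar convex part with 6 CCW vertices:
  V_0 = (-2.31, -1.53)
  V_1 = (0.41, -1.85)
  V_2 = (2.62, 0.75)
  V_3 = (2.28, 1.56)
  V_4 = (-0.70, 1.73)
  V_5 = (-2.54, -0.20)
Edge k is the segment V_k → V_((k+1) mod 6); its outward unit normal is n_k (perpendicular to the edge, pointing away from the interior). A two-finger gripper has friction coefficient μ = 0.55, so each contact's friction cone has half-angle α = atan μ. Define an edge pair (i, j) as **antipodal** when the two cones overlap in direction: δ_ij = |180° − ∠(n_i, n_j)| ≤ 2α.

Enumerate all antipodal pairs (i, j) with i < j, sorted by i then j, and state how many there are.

count = 6; pairs: (0,3), (0,4), (1,3), (1,4), (1,5), (2,5)

α = atan 0.55 = 28.81°;  2α = 57.62°
n_0 = (-0.1168, -0.9932)
n_1 = (+0.7619, -0.6476)
n_2 = (+0.9221, +0.3870)
n_3 = (+0.0570, +0.9984)
n_4 = (-0.7238, +0.6900)
n_5 = (-0.9854, -0.1704)
  (0,1): δ = 123.65°  ·
  (0,2): δ = 60.52°  ·
  (0,3): δ = 3.44°  ✓
  (0,4): δ = 53.08°  ✓
  (0,5): δ = 106.52°  ·
  (1,2): δ = 116.87°  ·
  (1,3): δ = 52.90°  ✓
  (1,4): δ = 3.27°  ✓
  (1,5): δ = 50.18°  ✓
  (2,3): δ = 116.04°  ·
  (2,4): δ = 66.40°  ·
  (2,5): δ = 12.96°  ✓
  (3,4): δ = 130.37°  ·
  (3,5): δ = 76.92°  ·
  (4,5): δ = 126.56°  ·
antipodal pairs: 6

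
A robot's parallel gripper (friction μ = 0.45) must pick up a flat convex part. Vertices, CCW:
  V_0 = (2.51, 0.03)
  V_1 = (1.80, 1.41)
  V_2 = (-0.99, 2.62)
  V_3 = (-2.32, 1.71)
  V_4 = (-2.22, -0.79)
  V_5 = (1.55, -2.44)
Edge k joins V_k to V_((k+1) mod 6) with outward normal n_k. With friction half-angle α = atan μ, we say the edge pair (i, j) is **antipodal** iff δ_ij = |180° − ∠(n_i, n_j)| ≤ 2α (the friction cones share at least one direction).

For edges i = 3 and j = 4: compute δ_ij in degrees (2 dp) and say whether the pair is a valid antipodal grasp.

α = atan 0.45 = 24.23°;  2α = 48.46°
edge 3: e_3 = (+0.10, -2.50);  n_3 = (-0.9992, -0.0400)
edge 4: e_4 = (+3.77, -1.65);  n_4 = (-0.4009, -0.9161)
∠(n_3, n_4) = 64.07°
δ = |180° − 64.07°| = 115.93°
115.93° > 2α = 48.46°  →  invalid

δ = 115.93°, invalid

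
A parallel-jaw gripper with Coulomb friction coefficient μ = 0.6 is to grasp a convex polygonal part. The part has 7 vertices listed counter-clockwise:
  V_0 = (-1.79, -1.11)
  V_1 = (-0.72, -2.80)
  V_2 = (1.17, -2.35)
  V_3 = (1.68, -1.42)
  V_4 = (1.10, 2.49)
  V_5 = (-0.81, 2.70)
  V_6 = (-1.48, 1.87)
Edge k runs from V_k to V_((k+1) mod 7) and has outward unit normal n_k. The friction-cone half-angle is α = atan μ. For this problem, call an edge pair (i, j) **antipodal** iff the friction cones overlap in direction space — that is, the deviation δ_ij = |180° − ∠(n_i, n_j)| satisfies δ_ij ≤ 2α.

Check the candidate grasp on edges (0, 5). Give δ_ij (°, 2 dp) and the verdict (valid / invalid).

δ = 108.75°, invalid

α = atan 0.6 = 30.96°;  2α = 61.93°
edge 0: e_0 = (+1.07, -1.69);  n_0 = (-0.8449, -0.5349)
edge 5: e_5 = (-0.67, -0.83);  n_5 = (-0.7781, +0.6281)
∠(n_0, n_5) = 71.25°
δ = |180° − 71.25°| = 108.75°
108.75° > 2α = 61.93°  →  invalid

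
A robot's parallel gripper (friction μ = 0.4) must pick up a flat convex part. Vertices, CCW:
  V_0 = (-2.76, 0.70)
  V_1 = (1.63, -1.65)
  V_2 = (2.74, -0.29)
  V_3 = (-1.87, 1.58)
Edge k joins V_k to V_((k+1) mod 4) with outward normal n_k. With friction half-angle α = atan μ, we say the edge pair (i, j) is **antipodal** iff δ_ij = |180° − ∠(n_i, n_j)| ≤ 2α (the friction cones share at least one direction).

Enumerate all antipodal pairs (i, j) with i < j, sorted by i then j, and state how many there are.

count = 2; pairs: (0,2), (1,3)

α = atan 0.4 = 21.80°;  2α = 43.60°
n_0 = (-0.4719, -0.8816)
n_1 = (+0.7747, -0.6323)
n_2 = (+0.3759, +0.9267)
n_3 = (-0.7031, +0.7111)
  (0,1): δ = 101.06°  ·
  (0,2): δ = 6.08°  ✓
  (0,3): δ = 72.84°  ·
  (1,2): δ = 72.86°  ·
  (1,3): δ = 6.10°  ✓
  (2,3): δ = 113.24°  ·
antipodal pairs: 2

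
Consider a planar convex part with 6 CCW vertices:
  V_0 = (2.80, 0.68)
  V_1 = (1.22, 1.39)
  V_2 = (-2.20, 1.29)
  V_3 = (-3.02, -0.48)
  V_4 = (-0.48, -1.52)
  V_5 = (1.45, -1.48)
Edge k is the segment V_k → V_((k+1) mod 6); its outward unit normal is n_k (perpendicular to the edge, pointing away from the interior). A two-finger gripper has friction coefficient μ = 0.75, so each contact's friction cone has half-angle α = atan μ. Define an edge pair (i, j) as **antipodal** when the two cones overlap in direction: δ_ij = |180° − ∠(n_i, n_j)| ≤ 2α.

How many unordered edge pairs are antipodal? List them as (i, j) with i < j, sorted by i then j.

count = 7; pairs: (0,3), (0,4), (1,3), (1,4), (1,5), (2,4), (2,5)

α = atan 0.75 = 36.87°;  2α = 73.74°
n_0 = (+0.4099, +0.9121)
n_1 = (-0.0292, +0.9996)
n_2 = (-0.9074, +0.4204)
n_3 = (-0.3789, -0.9254)
n_4 = (+0.0207, -0.9998)
n_5 = (+0.8480, -0.5300)
  (0,1): δ = 154.13°  ·
  (0,2): δ = 90.66°  ·
  (0,3): δ = 1.93°  ✓
  (0,4): δ = 25.38°  ✓
  (0,5): δ = 82.19°  ·
  (1,2): δ = 116.53°  ·
  (1,3): δ = 23.94°  ✓
  (1,4): δ = 0.49°  ✓
  (1,5): δ = 56.32°  ✓
  (2,3): δ = 87.41°  ·
  (2,4): δ = 63.96°  ✓
  (2,5): δ = 7.15°  ✓
  (3,4): δ = 156.55°  ·
  (3,5): δ = 99.74°  ·
  (4,5): δ = 123.19°  ·
antipodal pairs: 7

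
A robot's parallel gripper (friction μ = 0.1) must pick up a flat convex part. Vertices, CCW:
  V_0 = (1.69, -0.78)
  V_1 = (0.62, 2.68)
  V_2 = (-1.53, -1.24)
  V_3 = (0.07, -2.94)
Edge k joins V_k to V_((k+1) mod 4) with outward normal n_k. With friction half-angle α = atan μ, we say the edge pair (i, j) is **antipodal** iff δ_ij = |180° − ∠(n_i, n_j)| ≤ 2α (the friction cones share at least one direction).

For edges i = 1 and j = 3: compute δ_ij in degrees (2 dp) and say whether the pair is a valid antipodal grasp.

α = atan 0.1 = 5.71°;  2α = 11.42°
edge 1: e_1 = (-2.15, -3.92);  n_1 = (-0.8768, +0.4809)
edge 3: e_3 = (+1.62, +2.16);  n_3 = (+0.8000, -0.6000)
∠(n_1, n_3) = 171.87°
δ = |180° − 171.87°| = 8.13°
8.13° ≤ 2α = 11.42°  →  valid

δ = 8.13°, valid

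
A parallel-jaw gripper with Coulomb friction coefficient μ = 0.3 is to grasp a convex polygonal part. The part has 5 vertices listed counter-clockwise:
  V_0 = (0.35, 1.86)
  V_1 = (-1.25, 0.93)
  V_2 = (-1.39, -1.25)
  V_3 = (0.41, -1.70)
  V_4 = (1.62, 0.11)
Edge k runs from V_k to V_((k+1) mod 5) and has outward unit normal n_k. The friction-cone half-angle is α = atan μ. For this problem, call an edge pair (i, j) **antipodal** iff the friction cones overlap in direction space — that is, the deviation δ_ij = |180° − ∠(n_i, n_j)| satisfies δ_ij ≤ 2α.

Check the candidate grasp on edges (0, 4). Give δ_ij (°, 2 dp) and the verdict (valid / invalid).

α = atan 0.3 = 16.70°;  2α = 33.40°
edge 0: e_0 = (-1.60, -0.93);  n_0 = (-0.5025, +0.8646)
edge 4: e_4 = (-1.27, +1.75);  n_4 = (+0.8093, +0.5873)
∠(n_0, n_4) = 84.20°
δ = |180° − 84.20°| = 95.80°
95.80° > 2α = 33.40°  →  invalid

δ = 95.80°, invalid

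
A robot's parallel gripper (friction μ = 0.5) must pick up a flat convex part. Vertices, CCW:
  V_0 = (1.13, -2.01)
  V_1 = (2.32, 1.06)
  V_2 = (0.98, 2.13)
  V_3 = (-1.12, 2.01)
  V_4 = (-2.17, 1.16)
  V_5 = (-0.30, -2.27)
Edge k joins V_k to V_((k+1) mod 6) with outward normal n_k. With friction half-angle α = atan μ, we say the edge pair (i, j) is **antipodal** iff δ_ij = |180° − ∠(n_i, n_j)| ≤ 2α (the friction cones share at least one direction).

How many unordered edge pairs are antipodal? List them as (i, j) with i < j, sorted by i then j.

count = 6; pairs: (0,3), (0,4), (1,4), (1,5), (2,5), (3,5)

α = atan 0.5 = 26.57°;  2α = 53.13°
n_0 = (+0.9324, -0.3614)
n_1 = (+0.6240, +0.7814)
n_2 = (-0.0570, +0.9984)
n_3 = (-0.6292, +0.7772)
n_4 = (-0.8780, -0.4787)
n_5 = (+0.1789, -0.9839)
  (0,1): δ = 107.42°  ·
  (0,2): δ = 65.54°  ·
  (0,3): δ = 29.82°  ✓
  (0,4): δ = 49.79°  ✓
  (0,5): δ = 121.49°  ·
  (1,2): δ = 138.12°  ·
  (1,3): δ = 102.40°  ·
  (1,4): δ = 22.79°  ✓
  (1,5): δ = 48.91°  ✓
  (2,3): δ = 144.28°  ·
  (2,4): δ = 64.67°  ·
  (2,5): δ = 7.03°  ✓
  (3,4): δ = 100.39°  ·
  (3,5): δ = 28.69°  ✓
  (4,5): δ = 108.29°  ·
antipodal pairs: 6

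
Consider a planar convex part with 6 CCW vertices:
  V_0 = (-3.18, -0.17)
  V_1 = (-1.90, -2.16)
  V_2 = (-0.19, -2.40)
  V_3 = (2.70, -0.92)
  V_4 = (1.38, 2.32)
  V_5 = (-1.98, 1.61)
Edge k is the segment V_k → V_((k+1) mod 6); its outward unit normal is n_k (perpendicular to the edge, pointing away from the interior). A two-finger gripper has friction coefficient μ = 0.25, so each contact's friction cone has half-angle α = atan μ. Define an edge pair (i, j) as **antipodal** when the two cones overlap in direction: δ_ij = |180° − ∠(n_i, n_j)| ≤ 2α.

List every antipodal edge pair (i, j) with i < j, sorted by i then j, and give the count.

count = 3; pairs: (0,3), (1,4), (2,4)

α = atan 0.25 = 14.04°;  2α = 28.07°
n_0 = (-0.8410, -0.5410)
n_1 = (-0.1390, -0.9903)
n_2 = (+0.4558, -0.8901)
n_3 = (+0.9261, +0.3773)
n_4 = (-0.2067, +0.9784)
n_5 = (-0.8292, +0.5590)
  (0,1): δ = 130.74°  ·
  (0,2): δ = 95.63°  ·
  (0,3): δ = 10.58°  ✓
  (0,4): δ = 69.18°  ·
  (0,5): δ = 113.26°  ·
  (1,2): δ = 144.89°  ·
  (1,3): δ = 59.84°  ·
  (1,4): δ = 19.92°  ✓
  (1,5): δ = 64.00°  ·
  (2,3): δ = 94.95°  ·
  (2,4): δ = 15.19°  ✓
  (2,5): δ = 28.90°  ·
  (3,4): δ = 100.23°  ·
  (3,5): δ = 56.15°  ·
  (4,5): δ = 135.92°  ·
antipodal pairs: 3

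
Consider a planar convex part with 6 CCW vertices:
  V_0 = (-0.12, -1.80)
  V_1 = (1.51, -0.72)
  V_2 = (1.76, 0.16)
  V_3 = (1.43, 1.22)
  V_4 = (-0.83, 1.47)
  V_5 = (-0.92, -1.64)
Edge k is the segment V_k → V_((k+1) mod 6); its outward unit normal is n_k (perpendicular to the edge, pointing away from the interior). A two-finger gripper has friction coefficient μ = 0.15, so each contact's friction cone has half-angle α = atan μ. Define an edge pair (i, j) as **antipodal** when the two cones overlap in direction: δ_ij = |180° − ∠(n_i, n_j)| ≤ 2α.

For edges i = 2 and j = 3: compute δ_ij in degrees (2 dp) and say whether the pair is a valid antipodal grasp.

δ = 113.60°, invalid

α = atan 0.15 = 8.53°;  2α = 17.06°
edge 2: e_2 = (-0.33, +1.06);  n_2 = (+0.9548, +0.2972)
edge 3: e_3 = (-2.26, +0.25);  n_3 = (+0.1099, +0.9939)
∠(n_2, n_3) = 66.40°
δ = |180° − 66.40°| = 113.60°
113.60° > 2α = 17.06°  →  invalid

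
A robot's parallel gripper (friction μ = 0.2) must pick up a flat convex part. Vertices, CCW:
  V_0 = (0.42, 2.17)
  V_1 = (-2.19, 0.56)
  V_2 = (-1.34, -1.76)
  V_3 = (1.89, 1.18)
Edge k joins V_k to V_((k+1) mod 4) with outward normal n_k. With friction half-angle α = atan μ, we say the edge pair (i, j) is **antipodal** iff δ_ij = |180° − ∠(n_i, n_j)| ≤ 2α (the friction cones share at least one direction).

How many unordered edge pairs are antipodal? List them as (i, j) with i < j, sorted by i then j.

α = atan 0.2 = 11.31°;  2α = 22.62°
n_0 = (-0.5250, +0.8511)
n_1 = (-0.9390, -0.3440)
n_2 = (+0.6731, -0.7395)
n_3 = (+0.5586, +0.8294)
  (0,1): δ = 101.55°  ·
  (0,2): δ = 10.64°  ✓
  (0,3): δ = 114.37°  ·
  (1,2): δ = 67.81°  ·
  (1,3): δ = 35.92°  ·
  (2,3): δ = 76.27°  ·
antipodal pairs: 1

count = 1; pairs: (0,2)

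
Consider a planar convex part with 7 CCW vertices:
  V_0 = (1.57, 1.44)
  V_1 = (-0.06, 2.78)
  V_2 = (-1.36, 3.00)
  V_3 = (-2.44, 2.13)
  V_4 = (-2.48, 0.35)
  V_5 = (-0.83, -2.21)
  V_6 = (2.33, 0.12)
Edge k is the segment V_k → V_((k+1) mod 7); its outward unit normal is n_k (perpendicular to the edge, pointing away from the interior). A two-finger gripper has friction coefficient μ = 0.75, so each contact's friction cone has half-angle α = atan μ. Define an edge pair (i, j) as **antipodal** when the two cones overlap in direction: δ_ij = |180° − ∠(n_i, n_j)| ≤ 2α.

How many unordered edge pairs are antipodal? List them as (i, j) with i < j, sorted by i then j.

count = 8; pairs: (0,3), (0,4), (1,4), (1,5), (2,5), (3,5), (3,6), (4,6)

α = atan 0.75 = 36.87°;  2α = 73.74°
n_0 = (+0.6350, +0.7725)
n_1 = (+0.1669, +0.9860)
n_2 = (-0.6273, +0.7788)
n_3 = (-0.9997, +0.0225)
n_4 = (-0.8405, -0.5418)
n_5 = (+0.5935, -0.8049)
n_6 = (+0.8666, +0.4990)
  (0,1): δ = 150.18°  ·
  (0,2): δ = 101.72°  ·
  (0,3): δ = 51.86°  ✓
  (0,4): δ = 17.77°  ✓
  (0,5): δ = 75.83°  ·
  (0,6): δ = 159.35°  ·
  (1,2): δ = 131.54°  ·
  (1,3): δ = 81.68°  ·
  (1,4): δ = 47.59°  ✓
  (1,5): δ = 46.01°  ✓
  (1,6): δ = 129.54°  ·
  (2,3): δ = 130.14°  ·
  (2,4): δ = 96.05°  ·
  (2,5): δ = 2.45°  ✓
  (2,6): δ = 81.08°  ·
  (3,4): δ = 145.91°  ·
  (3,5): δ = 52.31°  ✓
  (3,6): δ = 31.22°  ✓
  (4,5): δ = 86.40°  ·
  (4,6): δ = 2.87°  ✓
  (5,6): δ = 96.47°  ·
antipodal pairs: 8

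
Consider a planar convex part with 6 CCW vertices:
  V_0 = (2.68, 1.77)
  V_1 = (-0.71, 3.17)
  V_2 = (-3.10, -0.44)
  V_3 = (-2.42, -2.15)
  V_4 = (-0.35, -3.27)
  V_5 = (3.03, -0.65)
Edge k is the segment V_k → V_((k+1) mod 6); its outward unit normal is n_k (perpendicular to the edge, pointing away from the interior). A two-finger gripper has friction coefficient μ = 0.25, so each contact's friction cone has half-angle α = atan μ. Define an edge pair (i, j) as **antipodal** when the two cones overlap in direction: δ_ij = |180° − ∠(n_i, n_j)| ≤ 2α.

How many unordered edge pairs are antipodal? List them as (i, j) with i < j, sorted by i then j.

count = 3; pairs: (0,3), (1,4), (2,5)

α = atan 0.25 = 14.04°;  2α = 28.07°
n_0 = (+0.3817, +0.9243)
n_1 = (-0.8338, +0.5520)
n_2 = (-0.9292, -0.3695)
n_3 = (-0.4759, -0.8795)
n_4 = (+0.6126, -0.7904)
n_5 = (+0.9897, +0.1431)
  (0,1): δ = 101.07°  ·
  (0,2): δ = 45.87°  ·
  (0,3): δ = 5.98°  ✓
  (0,4): δ = 60.22°  ·
  (0,5): δ = 120.67°  ·
  (1,2): δ = 124.81°  ·
  (1,3): δ = 84.91°  ·
  (1,4): δ = 18.71°  ✓
  (1,5): δ = 41.74°  ·
  (2,3): δ = 140.10°  ·
  (2,4): δ = 73.90°  ·
  (2,5): δ = 13.46°  ✓
  (3,4): δ = 113.80°  ·
  (3,5): δ = 53.35°  ·
  (4,5): δ = 119.55°  ·
antipodal pairs: 3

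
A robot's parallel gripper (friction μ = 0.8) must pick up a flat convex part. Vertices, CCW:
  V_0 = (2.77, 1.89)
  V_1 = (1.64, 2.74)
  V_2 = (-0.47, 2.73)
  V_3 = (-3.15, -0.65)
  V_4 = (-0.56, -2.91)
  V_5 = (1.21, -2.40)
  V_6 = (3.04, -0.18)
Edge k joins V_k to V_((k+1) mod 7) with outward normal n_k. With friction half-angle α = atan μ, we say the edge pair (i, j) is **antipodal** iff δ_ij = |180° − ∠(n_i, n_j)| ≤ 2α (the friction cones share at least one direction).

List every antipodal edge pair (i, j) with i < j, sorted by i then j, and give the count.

α = atan 0.8 = 38.66°;  2α = 77.32°
n_0 = (+0.6011, +0.7992)
n_1 = (-0.0047, +1.0000)
n_2 = (-0.7836, +0.6213)
n_3 = (-0.6575, -0.7535)
n_4 = (+0.2769, -0.9609)
n_5 = (+0.7716, -0.6361)
n_6 = (+0.9916, +0.1293)
  (0,1): δ = 142.78°  ·
  (0,2): δ = 91.46°  ·
  (0,3): δ = 4.16°  ✓
  (0,4): δ = 53.02°  ✓
  (0,5): δ = 87.45°  ·
  (0,6): δ = 134.38°  ·
  (1,2): δ = 128.68°  ·
  (1,3): δ = 41.38°  ✓
  (1,4): δ = 15.80°  ✓
  (1,5): δ = 50.23°  ✓
  (1,6): δ = 97.16°  ·
  (2,3): δ = 92.70°  ·
  (2,4): δ = 35.52°  ✓
  (2,5): δ = 1.09°  ✓
  (2,6): δ = 45.84°  ✓
  (3,4): δ = 122.82°  ·
  (3,5): δ = 88.39°  ·
  (3,6): δ = 41.46°  ✓
  (4,5): δ = 145.57°  ·
  (4,6): δ = 98.64°  ·
  (5,6): δ = 133.07°  ·
antipodal pairs: 9

count = 9; pairs: (0,3), (0,4), (1,3), (1,4), (1,5), (2,4), (2,5), (2,6), (3,6)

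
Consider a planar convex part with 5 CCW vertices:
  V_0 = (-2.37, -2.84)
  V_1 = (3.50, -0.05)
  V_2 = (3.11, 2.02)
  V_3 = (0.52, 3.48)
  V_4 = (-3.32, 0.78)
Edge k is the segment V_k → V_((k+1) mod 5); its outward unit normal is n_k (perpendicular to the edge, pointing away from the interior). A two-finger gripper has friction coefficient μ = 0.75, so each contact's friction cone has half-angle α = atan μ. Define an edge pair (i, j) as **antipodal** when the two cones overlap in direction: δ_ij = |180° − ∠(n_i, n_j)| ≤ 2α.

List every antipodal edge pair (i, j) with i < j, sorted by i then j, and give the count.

count = 5; pairs: (0,2), (0,3), (1,3), (1,4), (2,4)

α = atan 0.75 = 36.87°;  2α = 73.74°
n_0 = (+0.4293, -0.9032)
n_1 = (+0.9827, +0.1851)
n_2 = (+0.4911, +0.8711)
n_3 = (-0.5752, +0.8180)
n_4 = (-0.9672, -0.2538)
  (0,1): δ = 104.75°  ·
  (0,2): δ = 54.83°  ✓
  (0,3): δ = 9.69°  ✓
  (0,4): δ = 79.28°  ·
  (1,2): δ = 130.08°  ·
  (1,3): δ = 65.56°  ✓
  (1,4): δ = 4.03°  ✓
  (2,3): δ = 115.48°  ·
  (2,4): δ = 45.89°  ✓
  (3,4): δ = 110.41°  ·
antipodal pairs: 5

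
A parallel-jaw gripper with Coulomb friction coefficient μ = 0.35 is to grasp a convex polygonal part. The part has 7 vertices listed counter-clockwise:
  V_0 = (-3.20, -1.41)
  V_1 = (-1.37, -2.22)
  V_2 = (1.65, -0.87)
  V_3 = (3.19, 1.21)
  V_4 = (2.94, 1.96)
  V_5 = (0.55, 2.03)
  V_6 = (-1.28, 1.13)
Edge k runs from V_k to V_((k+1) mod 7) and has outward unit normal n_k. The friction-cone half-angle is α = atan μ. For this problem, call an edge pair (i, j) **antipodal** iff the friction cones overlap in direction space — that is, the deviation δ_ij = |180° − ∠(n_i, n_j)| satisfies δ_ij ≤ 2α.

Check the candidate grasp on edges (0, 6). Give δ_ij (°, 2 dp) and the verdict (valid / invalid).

α = atan 0.35 = 19.29°;  2α = 38.58°
edge 0: e_0 = (+1.83, -0.81);  n_0 = (-0.4047, -0.9144)
edge 6: e_6 = (-1.92, -2.54);  n_6 = (-0.7977, +0.6030)
∠(n_0, n_6) = 103.21°
δ = |180° − 103.21°| = 76.79°
76.79° > 2α = 38.58°  →  invalid

δ = 76.79°, invalid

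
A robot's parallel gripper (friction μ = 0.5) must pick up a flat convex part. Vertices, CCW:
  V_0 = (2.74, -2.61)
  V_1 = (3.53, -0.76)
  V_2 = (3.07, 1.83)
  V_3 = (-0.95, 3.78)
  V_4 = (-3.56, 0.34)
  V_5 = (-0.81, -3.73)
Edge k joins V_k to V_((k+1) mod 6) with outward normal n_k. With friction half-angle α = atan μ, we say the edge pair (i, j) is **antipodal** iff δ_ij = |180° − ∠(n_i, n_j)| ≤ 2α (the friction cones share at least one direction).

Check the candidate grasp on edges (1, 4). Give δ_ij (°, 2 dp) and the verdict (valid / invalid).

δ = 23.97°, valid

α = atan 0.5 = 26.57°;  2α = 53.13°
edge 1: e_1 = (-0.46, +2.59);  n_1 = (+0.9846, +0.1749)
edge 4: e_4 = (+2.75, -4.07);  n_4 = (-0.8286, -0.5599)
∠(n_1, n_4) = 156.03°
δ = |180° − 156.03°| = 23.97°
23.97° ≤ 2α = 53.13°  →  valid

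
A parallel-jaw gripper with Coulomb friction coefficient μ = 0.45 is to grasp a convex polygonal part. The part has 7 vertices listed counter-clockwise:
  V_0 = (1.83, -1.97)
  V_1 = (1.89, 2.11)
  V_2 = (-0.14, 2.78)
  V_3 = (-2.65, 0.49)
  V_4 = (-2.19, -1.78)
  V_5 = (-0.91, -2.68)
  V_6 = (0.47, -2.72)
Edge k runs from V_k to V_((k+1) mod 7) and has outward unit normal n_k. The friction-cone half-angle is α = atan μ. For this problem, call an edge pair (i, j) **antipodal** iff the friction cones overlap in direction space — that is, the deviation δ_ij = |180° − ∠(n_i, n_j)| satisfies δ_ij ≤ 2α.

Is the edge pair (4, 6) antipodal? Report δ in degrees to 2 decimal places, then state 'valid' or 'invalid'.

α = atan 0.45 = 24.23°;  2α = 48.46°
edge 4: e_4 = (+1.28, -0.90);  n_4 = (-0.5752, -0.8180)
edge 6: e_6 = (+1.36, +0.75);  n_6 = (+0.4829, -0.8757)
∠(n_4, n_6) = 63.99°
δ = |180° − 63.99°| = 116.01°
116.01° > 2α = 48.46°  →  invalid

δ = 116.01°, invalid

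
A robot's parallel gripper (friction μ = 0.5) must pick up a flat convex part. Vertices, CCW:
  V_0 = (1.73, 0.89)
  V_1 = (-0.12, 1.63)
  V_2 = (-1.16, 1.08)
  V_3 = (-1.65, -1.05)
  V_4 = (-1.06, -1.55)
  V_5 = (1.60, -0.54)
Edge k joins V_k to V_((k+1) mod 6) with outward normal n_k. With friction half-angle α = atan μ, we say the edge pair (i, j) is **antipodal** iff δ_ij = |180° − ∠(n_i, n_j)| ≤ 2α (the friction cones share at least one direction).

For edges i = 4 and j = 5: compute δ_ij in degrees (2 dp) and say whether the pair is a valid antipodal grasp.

δ = 115.99°, invalid

α = atan 0.5 = 26.57°;  2α = 53.13°
edge 4: e_4 = (+2.66, +1.01);  n_4 = (+0.3550, -0.9349)
edge 5: e_5 = (+0.13, +1.43);  n_5 = (+0.9959, -0.0905)
∠(n_4, n_5) = 64.01°
δ = |180° − 64.01°| = 115.99°
115.99° > 2α = 53.13°  →  invalid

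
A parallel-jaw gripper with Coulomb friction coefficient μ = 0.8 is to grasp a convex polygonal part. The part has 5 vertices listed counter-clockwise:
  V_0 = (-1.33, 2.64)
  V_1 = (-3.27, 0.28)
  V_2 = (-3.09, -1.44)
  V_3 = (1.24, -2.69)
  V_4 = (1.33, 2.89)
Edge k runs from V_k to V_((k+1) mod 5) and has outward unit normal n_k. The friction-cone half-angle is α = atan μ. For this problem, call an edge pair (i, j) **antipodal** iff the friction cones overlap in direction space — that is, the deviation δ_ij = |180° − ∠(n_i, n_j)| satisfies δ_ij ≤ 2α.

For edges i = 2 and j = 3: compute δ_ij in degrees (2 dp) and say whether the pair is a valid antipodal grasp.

α = atan 0.8 = 38.66°;  2α = 77.32°
edge 2: e_2 = (+4.33, -1.25);  n_2 = (-0.2774, -0.9608)
edge 3: e_3 = (+0.09, +5.58);  n_3 = (+0.9999, -0.0161)
∠(n_2, n_3) = 105.18°
δ = |180° − 105.18°| = 74.82°
74.82° ≤ 2α = 77.32°  →  valid

δ = 74.82°, valid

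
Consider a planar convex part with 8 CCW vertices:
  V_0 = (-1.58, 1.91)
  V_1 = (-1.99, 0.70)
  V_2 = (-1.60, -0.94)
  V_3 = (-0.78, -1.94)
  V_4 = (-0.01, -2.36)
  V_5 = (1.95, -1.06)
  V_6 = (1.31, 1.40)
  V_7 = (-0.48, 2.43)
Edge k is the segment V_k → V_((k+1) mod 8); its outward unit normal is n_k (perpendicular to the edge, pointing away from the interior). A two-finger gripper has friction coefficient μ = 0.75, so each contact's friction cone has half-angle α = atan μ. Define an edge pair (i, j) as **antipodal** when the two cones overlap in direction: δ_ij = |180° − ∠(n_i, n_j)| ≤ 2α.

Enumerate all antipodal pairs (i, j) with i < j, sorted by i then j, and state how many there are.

count = 12; pairs: (0,4), (0,5), (1,4), (1,5), (1,6), (2,5), (2,6), (3,5), (3,6), (3,7), (4,6), (4,7)

α = atan 0.75 = 36.87°;  2α = 73.74°
n_0 = (-0.9471, +0.3209)
n_1 = (-0.9729, -0.2314)
n_2 = (-0.7733, -0.6341)
n_3 = (-0.4789, -0.8779)
n_4 = (+0.5527, -0.8334)
n_5 = (+0.9678, +0.2518)
n_6 = (+0.4987, +0.8667)
n_7 = (-0.4274, +0.9041)
  (0,1): δ = 147.90°  ·
  (0,2): δ = 121.93°  ·
  (0,3): δ = 99.89°  ·
  (0,4): δ = 37.73°  ✓
  (0,5): δ = 33.30°  ✓
  (0,6): δ = 78.80°  ·
  (0,7): δ = 134.02°  ·
  (1,2): δ = 154.03°  ·
  (1,3): δ = 131.99°  ·
  (1,4): δ = 69.82°  ✓
  (1,5): δ = 1.21°  ✓
  (1,6): δ = 46.71°  ✓
  (1,7): δ = 101.92°  ·
  (2,3): δ = 157.96°  ·
  (2,4): δ = 95.80°  ·
  (2,5): δ = 24.77°  ✓
  (2,6): δ = 20.73°  ✓
  (2,7): δ = 75.95°  ·
  (3,4): δ = 117.83°  ·
  (3,5): δ = 46.81°  ✓
  (3,6): δ = 1.31°  ✓
  (3,7): δ = 53.91°  ✓
  (4,5): δ = 108.97°  ·
  (4,6): δ = 63.47°  ✓
  (4,7): δ = 8.25°  ✓
  (5,6): δ = 134.50°  ·
  (5,7): δ = 79.28°  ·
  (6,7): δ = 124.78°  ·
antipodal pairs: 12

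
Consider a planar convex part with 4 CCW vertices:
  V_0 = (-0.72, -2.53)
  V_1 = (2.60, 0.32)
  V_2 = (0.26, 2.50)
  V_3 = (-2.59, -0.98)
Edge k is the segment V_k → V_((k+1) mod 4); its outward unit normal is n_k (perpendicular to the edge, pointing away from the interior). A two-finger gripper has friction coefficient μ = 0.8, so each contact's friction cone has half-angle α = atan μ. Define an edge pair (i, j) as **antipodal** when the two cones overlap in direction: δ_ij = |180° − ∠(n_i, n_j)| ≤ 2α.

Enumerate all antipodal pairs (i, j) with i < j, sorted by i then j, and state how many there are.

α = atan 0.8 = 38.66°;  2α = 77.32°
n_0 = (+0.6514, -0.7588)
n_1 = (+0.6816, +0.7317)
n_2 = (-0.7737, +0.6336)
n_3 = (-0.6382, -0.7699)
  (0,1): δ = 83.62°  ·
  (0,2): δ = 10.04°  ✓
  (0,3): δ = 99.70°  ·
  (1,2): δ = 86.34°  ·
  (1,3): δ = 3.32°  ✓
  (2,3): δ = 90.34°  ·
antipodal pairs: 2

count = 2; pairs: (0,2), (1,3)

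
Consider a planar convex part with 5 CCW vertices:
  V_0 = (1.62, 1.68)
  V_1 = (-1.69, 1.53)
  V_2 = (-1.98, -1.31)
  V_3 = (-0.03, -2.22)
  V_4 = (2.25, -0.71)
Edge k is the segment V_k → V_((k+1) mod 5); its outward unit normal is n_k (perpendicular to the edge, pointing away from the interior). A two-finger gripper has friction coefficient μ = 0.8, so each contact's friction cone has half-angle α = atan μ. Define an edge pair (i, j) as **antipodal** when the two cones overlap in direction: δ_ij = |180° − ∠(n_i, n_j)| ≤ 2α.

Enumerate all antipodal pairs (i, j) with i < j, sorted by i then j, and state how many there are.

count = 5; pairs: (0,2), (0,3), (1,3), (1,4), (2,4)

α = atan 0.8 = 38.66°;  2α = 77.32°
n_0 = (-0.0453, +0.9990)
n_1 = (-0.9948, +0.1016)
n_2 = (-0.4229, -0.9062)
n_3 = (+0.5522, -0.8337)
n_4 = (+0.9670, +0.2549)
  (0,1): δ = 98.43°  ·
  (0,2): δ = 27.61°  ✓
  (0,3): δ = 30.92°  ✓
  (0,4): δ = 102.17°  ·
  (1,2): δ = 109.19°  ·
  (1,3): δ = 50.65°  ✓
  (1,4): δ = 20.60°  ✓
  (2,3): δ = 121.47°  ·
  (2,4): δ = 50.22°  ✓
  (3,4): δ = 108.75°  ·
antipodal pairs: 5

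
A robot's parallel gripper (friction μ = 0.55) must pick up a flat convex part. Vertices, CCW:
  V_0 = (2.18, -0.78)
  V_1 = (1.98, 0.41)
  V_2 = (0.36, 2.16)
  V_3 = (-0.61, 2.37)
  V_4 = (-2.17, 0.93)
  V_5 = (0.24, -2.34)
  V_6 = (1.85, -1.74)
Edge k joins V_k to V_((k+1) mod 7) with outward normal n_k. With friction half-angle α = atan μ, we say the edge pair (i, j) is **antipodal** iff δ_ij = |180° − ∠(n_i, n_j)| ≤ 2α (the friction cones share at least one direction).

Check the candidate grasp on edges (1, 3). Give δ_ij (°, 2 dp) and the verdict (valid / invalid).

α = atan 0.55 = 28.81°;  2α = 57.62°
edge 1: e_1 = (-1.62, +1.75);  n_1 = (+0.7338, +0.6793)
edge 3: e_3 = (-1.56, -1.44);  n_3 = (-0.6783, +0.7348)
∠(n_1, n_3) = 89.92°
δ = |180° − 89.92°| = 90.08°
90.08° > 2α = 57.62°  →  invalid

δ = 90.08°, invalid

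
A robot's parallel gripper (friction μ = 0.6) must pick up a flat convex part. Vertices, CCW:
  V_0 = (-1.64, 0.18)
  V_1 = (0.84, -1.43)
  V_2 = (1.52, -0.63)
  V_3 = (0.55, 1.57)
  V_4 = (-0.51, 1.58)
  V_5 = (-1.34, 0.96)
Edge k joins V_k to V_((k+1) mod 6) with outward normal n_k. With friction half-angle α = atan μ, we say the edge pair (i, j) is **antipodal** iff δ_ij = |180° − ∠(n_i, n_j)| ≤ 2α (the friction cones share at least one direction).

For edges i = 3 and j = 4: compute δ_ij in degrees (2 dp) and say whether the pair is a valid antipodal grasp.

δ = 142.70°, invalid

α = atan 0.6 = 30.96°;  2α = 61.93°
edge 3: e_3 = (-1.06, +0.01);  n_3 = (+0.0094, +1.0000)
edge 4: e_4 = (-0.83, -0.62);  n_4 = (-0.5985, +0.8012)
∠(n_3, n_4) = 37.30°
δ = |180° − 37.30°| = 142.70°
142.70° > 2α = 61.93°  →  invalid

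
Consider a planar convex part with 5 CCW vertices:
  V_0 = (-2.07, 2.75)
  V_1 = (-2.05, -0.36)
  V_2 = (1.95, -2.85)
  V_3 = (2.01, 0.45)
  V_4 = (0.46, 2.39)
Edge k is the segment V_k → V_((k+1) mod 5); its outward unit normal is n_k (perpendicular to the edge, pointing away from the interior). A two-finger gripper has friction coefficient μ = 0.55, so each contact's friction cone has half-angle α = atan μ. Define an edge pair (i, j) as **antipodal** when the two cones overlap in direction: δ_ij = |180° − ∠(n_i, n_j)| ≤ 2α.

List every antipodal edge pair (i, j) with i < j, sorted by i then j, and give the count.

count = 4; pairs: (0,2), (0,3), (1,3), (1,4)

α = atan 0.55 = 28.81°;  2α = 57.62°
n_0 = (-1.0000, -0.0064)
n_1 = (-0.5285, -0.8490)
n_2 = (+0.9998, -0.0182)
n_3 = (+0.7813, +0.6242)
n_4 = (+0.1409, +0.9900)
  (0,1): δ = 122.27°  ·
  (0,2): δ = 1.41°  ✓
  (0,3): δ = 38.26°  ✓
  (0,4): δ = 81.53°  ·
  (1,2): δ = 59.14°  ·
  (1,3): δ = 19.47°  ✓
  (1,4): δ = 23.80°  ✓
  (2,3): δ = 140.33°  ·
  (2,4): δ = 97.06°  ·
  (3,4): δ = 136.72°  ·
antipodal pairs: 4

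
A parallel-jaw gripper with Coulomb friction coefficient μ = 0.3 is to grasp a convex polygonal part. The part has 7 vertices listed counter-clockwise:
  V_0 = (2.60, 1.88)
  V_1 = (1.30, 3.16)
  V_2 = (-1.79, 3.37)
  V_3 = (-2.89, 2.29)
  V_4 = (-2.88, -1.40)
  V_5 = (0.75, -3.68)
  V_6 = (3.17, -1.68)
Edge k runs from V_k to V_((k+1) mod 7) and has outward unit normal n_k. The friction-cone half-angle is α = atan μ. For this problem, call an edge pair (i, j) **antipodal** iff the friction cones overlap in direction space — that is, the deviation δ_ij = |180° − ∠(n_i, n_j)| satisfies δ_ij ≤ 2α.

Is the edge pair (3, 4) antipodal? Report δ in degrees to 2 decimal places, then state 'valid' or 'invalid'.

α = atan 0.3 = 16.70°;  2α = 33.40°
edge 3: e_3 = (+0.01, -3.69);  n_3 = (-1.0000, -0.0027)
edge 4: e_4 = (+3.63, -2.28);  n_4 = (-0.5319, -0.8468)
∠(n_3, n_4) = 57.71°
δ = |180° − 57.71°| = 122.29°
122.29° > 2α = 33.40°  →  invalid

δ = 122.29°, invalid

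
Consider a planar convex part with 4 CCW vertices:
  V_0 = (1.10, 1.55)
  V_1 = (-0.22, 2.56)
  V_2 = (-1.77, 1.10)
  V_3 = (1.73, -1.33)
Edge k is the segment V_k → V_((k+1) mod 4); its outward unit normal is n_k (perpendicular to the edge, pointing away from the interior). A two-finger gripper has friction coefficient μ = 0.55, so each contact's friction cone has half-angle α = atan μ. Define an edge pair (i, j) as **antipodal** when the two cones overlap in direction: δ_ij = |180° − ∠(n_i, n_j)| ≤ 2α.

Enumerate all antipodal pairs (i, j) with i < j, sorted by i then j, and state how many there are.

count = 2; pairs: (0,2), (2,3)

α = atan 0.55 = 28.81°;  2α = 57.62°
n_0 = (+0.6077, +0.7942)
n_1 = (-0.6857, +0.7279)
n_2 = (-0.5703, -0.8214)
n_3 = (+0.9769, +0.2137)
  (0,1): δ = 99.29°  ·
  (0,2): δ = 2.65°  ✓
  (0,3): δ = 139.76°  ·
  (1,2): δ = 78.06°  ·
  (1,3): δ = 59.05°  ·
  (2,3): δ = 42.89°  ✓
antipodal pairs: 2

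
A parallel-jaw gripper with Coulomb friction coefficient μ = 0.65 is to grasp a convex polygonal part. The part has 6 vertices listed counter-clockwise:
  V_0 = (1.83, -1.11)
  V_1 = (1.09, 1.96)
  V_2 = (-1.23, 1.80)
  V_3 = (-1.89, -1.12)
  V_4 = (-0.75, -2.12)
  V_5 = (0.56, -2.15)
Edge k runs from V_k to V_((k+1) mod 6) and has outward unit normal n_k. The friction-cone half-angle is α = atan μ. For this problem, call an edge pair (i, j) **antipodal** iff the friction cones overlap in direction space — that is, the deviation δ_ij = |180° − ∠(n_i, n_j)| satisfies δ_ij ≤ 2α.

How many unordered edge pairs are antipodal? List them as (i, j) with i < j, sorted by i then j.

count = 6; pairs: (0,2), (0,3), (1,3), (1,4), (1,5), (2,5)

α = atan 0.65 = 33.02°;  2α = 66.05°
n_0 = (+0.9722, +0.2343)
n_1 = (-0.0688, +0.9976)
n_2 = (-0.9754, +0.2205)
n_3 = (-0.6594, -0.7518)
n_4 = (-0.0229, -0.9997)
n_5 = (+0.6336, -0.7737)
  (0,1): δ = 99.61°  ·
  (0,2): δ = 26.29°  ✓
  (0,3): δ = 35.19°  ✓
  (0,4): δ = 75.14°  ·
  (0,5): δ = 115.76°  ·
  (1,2): δ = 106.68°  ·
  (1,3): δ = 45.20°  ✓
  (1,4): δ = 5.26°  ✓
  (1,5): δ = 35.37°  ✓
  (2,3): δ = 118.52°  ·
  (2,4): δ = 78.58°  ·
  (2,5): δ = 37.95°  ✓
  (3,4): δ = 140.05°  ·
  (3,5): δ = 99.43°  ·
  (4,5): δ = 139.37°  ·
antipodal pairs: 6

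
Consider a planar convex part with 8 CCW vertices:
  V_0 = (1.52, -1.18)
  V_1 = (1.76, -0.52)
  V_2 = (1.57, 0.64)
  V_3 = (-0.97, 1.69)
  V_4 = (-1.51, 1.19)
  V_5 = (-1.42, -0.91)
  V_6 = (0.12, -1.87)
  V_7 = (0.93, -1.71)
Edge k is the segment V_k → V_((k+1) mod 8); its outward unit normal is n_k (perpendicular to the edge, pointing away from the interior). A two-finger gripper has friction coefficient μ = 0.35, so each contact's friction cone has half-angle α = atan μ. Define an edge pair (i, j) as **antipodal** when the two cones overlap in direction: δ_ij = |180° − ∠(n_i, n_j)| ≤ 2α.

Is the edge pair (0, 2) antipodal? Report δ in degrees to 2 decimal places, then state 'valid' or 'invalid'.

δ = 92.48°, invalid

α = atan 0.35 = 19.29°;  2α = 38.58°
edge 0: e_0 = (+0.24, +0.66);  n_0 = (+0.9398, -0.3417)
edge 2: e_2 = (-2.54, +1.05);  n_2 = (+0.3820, +0.9241)
∠(n_0, n_2) = 87.52°
δ = |180° − 87.52°| = 92.48°
92.48° > 2α = 38.58°  →  invalid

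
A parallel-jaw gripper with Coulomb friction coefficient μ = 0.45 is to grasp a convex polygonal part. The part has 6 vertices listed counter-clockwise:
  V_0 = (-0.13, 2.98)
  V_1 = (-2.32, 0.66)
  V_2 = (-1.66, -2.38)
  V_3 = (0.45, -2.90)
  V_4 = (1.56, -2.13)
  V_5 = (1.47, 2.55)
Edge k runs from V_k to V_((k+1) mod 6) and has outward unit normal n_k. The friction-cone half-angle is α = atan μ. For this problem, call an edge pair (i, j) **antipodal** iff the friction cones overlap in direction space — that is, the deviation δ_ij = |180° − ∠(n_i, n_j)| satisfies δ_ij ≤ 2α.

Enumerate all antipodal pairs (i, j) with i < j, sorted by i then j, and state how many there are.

α = atan 0.45 = 24.23°;  2α = 48.46°
n_0 = (-0.7272, +0.6864)
n_1 = (-0.9772, -0.2122)
n_2 = (-0.2393, -0.9709)
n_3 = (+0.5700, -0.8217)
n_4 = (+0.9998, +0.0192)
n_5 = (+0.2595, +0.9657)
  (0,1): δ = 124.40°  ·
  (0,2): δ = 60.50°  ·
  (0,3): δ = 11.90°  ✓
  (0,4): δ = 44.45°  ✓
  (0,5): δ = 118.31°  ·
  (1,2): δ = 116.09°  ·
  (1,3): δ = 67.50°  ·
  (1,4): δ = 11.15°  ✓
  (1,5): δ = 62.71°  ·
  (2,3): δ = 131.41°  ·
  (2,4): δ = 75.05°  ·
  (2,5): δ = 1.20°  ✓
  (3,4): δ = 123.65°  ·
  (3,5): δ = 49.79°  ·
  (4,5): δ = 106.14°  ·
antipodal pairs: 4

count = 4; pairs: (0,3), (0,4), (1,4), (2,5)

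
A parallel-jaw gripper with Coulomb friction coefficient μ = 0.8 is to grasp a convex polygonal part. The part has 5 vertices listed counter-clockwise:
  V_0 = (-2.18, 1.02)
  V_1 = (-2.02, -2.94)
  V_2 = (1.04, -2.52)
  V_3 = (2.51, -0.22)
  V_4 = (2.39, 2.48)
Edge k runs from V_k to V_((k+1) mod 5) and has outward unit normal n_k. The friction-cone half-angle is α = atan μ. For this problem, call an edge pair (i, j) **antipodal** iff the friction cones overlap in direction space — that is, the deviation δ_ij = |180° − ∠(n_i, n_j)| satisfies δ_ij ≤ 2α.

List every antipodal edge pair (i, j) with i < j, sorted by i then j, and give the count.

count = 5; pairs: (0,2), (0,3), (1,4), (2,4), (3,4)

α = atan 0.8 = 38.66°;  2α = 77.32°
n_0 = (-0.9992, -0.0404)
n_1 = (+0.1360, -0.9907)
n_2 = (+0.8426, -0.5385)
n_3 = (+0.9990, +0.0444)
n_4 = (-0.3043, +0.9526)
  (0,1): δ = 84.50°  ·
  (0,2): δ = 34.90°  ✓
  (0,3): δ = 0.23°  ✓
  (0,4): δ = 105.40°  ·
  (1,2): δ = 130.40°  ·
  (1,3): δ = 95.27°  ·
  (1,4): δ = 9.90°  ✓
  (2,3): δ = 144.87°  ·
  (2,4): δ = 39.70°  ✓
  (3,4): δ = 74.83°  ✓
antipodal pairs: 5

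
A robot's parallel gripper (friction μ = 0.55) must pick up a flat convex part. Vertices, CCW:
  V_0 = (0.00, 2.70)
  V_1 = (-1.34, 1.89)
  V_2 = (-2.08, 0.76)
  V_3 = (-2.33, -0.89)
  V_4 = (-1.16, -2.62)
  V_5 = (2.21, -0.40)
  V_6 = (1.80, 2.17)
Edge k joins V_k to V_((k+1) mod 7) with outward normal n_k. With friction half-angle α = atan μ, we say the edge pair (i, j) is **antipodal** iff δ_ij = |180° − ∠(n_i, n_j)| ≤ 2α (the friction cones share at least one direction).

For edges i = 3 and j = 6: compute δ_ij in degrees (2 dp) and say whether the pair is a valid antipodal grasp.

α = atan 0.55 = 28.81°;  2α = 57.62°
edge 3: e_3 = (+1.17, -1.73);  n_3 = (-0.8283, -0.5602)
edge 6: e_6 = (-1.80, +0.53);  n_6 = (+0.2825, +0.9593)
∠(n_3, n_6) = 140.48°
δ = |180° − 140.48°| = 39.52°
39.52° ≤ 2α = 57.62°  →  valid

δ = 39.52°, valid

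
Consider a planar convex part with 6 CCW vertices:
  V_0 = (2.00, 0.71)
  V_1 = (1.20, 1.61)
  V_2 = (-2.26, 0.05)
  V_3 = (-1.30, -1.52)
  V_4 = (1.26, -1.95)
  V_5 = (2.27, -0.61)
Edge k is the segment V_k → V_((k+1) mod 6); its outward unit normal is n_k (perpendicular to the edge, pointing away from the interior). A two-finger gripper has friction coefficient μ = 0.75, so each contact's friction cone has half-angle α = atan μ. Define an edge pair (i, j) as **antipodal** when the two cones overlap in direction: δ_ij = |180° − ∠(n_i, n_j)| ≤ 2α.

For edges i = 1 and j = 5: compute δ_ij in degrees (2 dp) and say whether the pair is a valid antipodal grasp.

δ = 77.29°, invalid

α = atan 0.75 = 36.87°;  2α = 73.74°
edge 1: e_1 = (-3.46, -1.56);  n_1 = (-0.4110, +0.9116)
edge 5: e_5 = (-0.27, +1.32);  n_5 = (+0.9797, +0.2004)
∠(n_1, n_5) = 102.71°
δ = |180° − 102.71°| = 77.29°
77.29° > 2α = 73.74°  →  invalid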